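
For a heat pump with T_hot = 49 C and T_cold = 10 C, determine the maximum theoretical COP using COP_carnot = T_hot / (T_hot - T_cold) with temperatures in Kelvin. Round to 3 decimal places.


Convert to Kelvin:
  T_hot = 49 + 273.15 = 322.15 K
  T_cold = 10 + 273.15 = 283.15 K
Apply Carnot COP formula:
  COP = T_hot_K / (T_hot_K - T_cold_K) = 322.15 / 39.0
  COP = 8.260

8.260


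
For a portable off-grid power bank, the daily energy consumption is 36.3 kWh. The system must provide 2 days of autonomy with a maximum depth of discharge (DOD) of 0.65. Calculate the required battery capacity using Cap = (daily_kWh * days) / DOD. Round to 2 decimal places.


Total energy needed = daily * days = 36.3 * 2 = 72.6 kWh
Account for depth of discharge:
  Cap = total_energy / DOD = 72.6 / 0.65
  Cap = 111.69 kWh

111.69


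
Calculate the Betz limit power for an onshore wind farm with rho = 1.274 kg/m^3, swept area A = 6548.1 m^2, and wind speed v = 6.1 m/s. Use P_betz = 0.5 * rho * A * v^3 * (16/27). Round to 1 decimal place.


The Betz coefficient Cp_max = 16/27 = 0.5926
v^3 = 6.1^3 = 226.981
P_betz = 0.5 * rho * A * v^3 * Cp_max
P_betz = 0.5 * 1.274 * 6548.1 * 226.981 * 0.5926
P_betz = 561048.6 W

561048.6


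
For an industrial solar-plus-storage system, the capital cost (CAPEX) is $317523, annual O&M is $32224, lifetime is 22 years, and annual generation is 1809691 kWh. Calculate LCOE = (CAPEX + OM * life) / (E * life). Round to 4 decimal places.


Total cost = CAPEX + OM * lifetime = 317523 + 32224 * 22 = 317523 + 708928 = 1026451
Total generation = annual * lifetime = 1809691 * 22 = 39813202 kWh
LCOE = 1026451 / 39813202
LCOE = 0.0258 $/kWh

0.0258


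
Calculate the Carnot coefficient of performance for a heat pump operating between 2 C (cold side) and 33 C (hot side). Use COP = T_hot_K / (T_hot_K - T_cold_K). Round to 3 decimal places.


Convert to Kelvin:
  T_hot = 33 + 273.15 = 306.15 K
  T_cold = 2 + 273.15 = 275.15 K
Apply Carnot COP formula:
  COP = T_hot_K / (T_hot_K - T_cold_K) = 306.15 / 31.0
  COP = 9.876

9.876


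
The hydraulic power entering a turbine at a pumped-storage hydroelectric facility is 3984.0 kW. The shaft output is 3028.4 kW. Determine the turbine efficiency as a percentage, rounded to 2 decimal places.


Turbine efficiency = (output power / input power) * 100
eta = (3028.4 / 3984.0) * 100
eta = 76.01%

76.01


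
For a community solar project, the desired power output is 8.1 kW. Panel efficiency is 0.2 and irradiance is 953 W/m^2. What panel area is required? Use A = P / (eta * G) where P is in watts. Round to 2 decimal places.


Convert target power to watts: P = 8.1 * 1000 = 8100.0 W
Compute denominator: eta * G = 0.2 * 953 = 190.6
Required area A = P / (eta * G) = 8100.0 / 190.6
A = 42.50 m^2

42.50


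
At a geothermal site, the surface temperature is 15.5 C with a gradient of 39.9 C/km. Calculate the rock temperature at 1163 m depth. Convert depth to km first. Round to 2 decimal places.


Convert depth to km: 1163 / 1000 = 1.163 km
Temperature increase = gradient * depth_km = 39.9 * 1.163 = 46.4 C
Temperature at depth = T_surface + delta_T = 15.5 + 46.4
T = 61.90 C

61.90


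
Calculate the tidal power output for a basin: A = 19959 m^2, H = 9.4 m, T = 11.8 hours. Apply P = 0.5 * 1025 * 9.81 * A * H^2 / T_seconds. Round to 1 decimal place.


Convert period to seconds: T = 11.8 * 3600 = 42480.0 s
H^2 = 9.4^2 = 88.36
P = 0.5 * rho * g * A * H^2 / T
P = 0.5 * 1025 * 9.81 * 19959 * 88.36 / 42480.0
P = 208724.2 W

208724.2


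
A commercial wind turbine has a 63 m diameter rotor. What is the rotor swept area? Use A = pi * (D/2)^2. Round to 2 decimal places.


Compute the rotor radius:
  r = D / 2 = 63 / 2 = 31.5 m
Calculate swept area:
  A = pi * r^2 = pi * 31.5^2
  A = 3117.25 m^2

3117.25


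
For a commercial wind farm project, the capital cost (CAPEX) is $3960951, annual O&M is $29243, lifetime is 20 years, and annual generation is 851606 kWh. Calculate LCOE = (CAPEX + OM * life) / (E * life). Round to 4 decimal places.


Total cost = CAPEX + OM * lifetime = 3960951 + 29243 * 20 = 3960951 + 584860 = 4545811
Total generation = annual * lifetime = 851606 * 20 = 17032120 kWh
LCOE = 4545811 / 17032120
LCOE = 0.2669 $/kWh

0.2669


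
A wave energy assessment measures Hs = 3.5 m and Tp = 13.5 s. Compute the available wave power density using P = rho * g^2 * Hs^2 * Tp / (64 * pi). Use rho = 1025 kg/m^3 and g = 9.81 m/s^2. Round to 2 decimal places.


Apply wave power formula:
  g^2 = 9.81^2 = 96.2361
  Hs^2 = 3.5^2 = 12.25
  Numerator = rho * g^2 * Hs^2 * Tp = 1025 * 96.2361 * 12.25 * 13.5 = 16312921.16
  Denominator = 64 * pi = 201.0619
  P = 16312921.16 / 201.0619 = 81133.81 W/m

81133.81


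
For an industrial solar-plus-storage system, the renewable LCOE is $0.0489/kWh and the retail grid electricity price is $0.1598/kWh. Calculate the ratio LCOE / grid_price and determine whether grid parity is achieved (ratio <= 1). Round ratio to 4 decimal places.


Compare LCOE to grid price:
  LCOE = $0.0489/kWh, Grid price = $0.1598/kWh
  Ratio = LCOE / grid_price = 0.0489 / 0.1598 = 0.3060
  Grid parity achieved (ratio <= 1)? yes

0.3060


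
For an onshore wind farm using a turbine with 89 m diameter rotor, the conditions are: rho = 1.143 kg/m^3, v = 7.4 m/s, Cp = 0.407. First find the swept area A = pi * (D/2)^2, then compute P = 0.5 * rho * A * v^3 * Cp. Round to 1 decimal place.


Step 1 -- Compute swept area:
  A = pi * (D/2)^2 = pi * (89/2)^2 = 6221.14 m^2
Step 2 -- Apply wind power equation:
  P = 0.5 * rho * A * v^3 * Cp
  v^3 = 7.4^3 = 405.224
  P = 0.5 * 1.143 * 6221.14 * 405.224 * 0.407
  P = 586375.3 W

586375.3


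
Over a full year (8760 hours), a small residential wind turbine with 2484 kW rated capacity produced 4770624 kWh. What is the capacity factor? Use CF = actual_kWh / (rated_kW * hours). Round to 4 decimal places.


Capacity factor = actual output / maximum possible output
Maximum possible = rated * hours = 2484 * 8760 = 21759840 kWh
CF = 4770624 / 21759840
CF = 0.2192

0.2192


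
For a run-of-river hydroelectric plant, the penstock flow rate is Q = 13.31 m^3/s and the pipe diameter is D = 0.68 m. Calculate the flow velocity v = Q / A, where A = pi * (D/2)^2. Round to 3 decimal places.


Compute pipe cross-sectional area:
  A = pi * (D/2)^2 = pi * (0.68/2)^2 = 0.3632 m^2
Calculate velocity:
  v = Q / A = 13.31 / 0.3632
  v = 36.650 m/s

36.650


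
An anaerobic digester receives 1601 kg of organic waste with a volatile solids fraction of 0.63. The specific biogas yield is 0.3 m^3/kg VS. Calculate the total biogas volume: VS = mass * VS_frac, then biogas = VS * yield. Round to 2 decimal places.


Compute volatile solids:
  VS = mass * VS_fraction = 1601 * 0.63 = 1008.63 kg
Calculate biogas volume:
  Biogas = VS * specific_yield = 1008.63 * 0.3
  Biogas = 302.59 m^3

302.59


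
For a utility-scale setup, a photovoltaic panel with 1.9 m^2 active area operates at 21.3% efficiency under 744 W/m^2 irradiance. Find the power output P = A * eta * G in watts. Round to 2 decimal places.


Use the solar power formula P = A * eta * G.
Given: A = 1.9 m^2, eta = 0.213, G = 744 W/m^2
P = 1.9 * 0.213 * 744
P = 301.10 W

301.10


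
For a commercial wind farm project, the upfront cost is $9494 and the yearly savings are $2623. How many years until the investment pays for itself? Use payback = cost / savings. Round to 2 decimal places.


Simple payback period = initial cost / annual savings
Payback = 9494 / 2623
Payback = 3.62 years

3.62


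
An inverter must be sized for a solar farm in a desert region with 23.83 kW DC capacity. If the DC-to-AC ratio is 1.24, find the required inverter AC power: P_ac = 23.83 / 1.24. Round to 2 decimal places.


The inverter AC capacity is determined by the DC/AC ratio.
Given: P_dc = 23.83 kW, DC/AC ratio = 1.24
P_ac = P_dc / ratio = 23.83 / 1.24
P_ac = 19.22 kW

19.22


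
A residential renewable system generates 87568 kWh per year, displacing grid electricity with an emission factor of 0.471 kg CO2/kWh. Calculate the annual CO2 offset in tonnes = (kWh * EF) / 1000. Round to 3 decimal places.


CO2 offset in kg = generation * emission_factor
CO2 offset = 87568 * 0.471 = 41244.53 kg
Convert to tonnes:
  CO2 offset = 41244.53 / 1000 = 41.245 tonnes

41.245


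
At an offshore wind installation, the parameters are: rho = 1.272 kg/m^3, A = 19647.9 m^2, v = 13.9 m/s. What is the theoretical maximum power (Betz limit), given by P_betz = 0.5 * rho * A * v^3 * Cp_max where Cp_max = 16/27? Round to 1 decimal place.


The Betz coefficient Cp_max = 16/27 = 0.5926
v^3 = 13.9^3 = 2685.619
P_betz = 0.5 * rho * A * v^3 * Cp_max
P_betz = 0.5 * 1.272 * 19647.9 * 2685.619 * 0.5926
P_betz = 19887210.7 W

19887210.7


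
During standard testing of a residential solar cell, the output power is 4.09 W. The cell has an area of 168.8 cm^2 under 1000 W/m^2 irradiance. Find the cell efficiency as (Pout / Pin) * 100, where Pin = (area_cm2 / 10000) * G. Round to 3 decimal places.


First compute the input power:
  Pin = area_cm2 / 10000 * G = 168.8 / 10000 * 1000 = 16.88 W
Then compute efficiency:
  Efficiency = (Pout / Pin) * 100 = (4.09 / 16.88) * 100
  Efficiency = 24.230%

24.230


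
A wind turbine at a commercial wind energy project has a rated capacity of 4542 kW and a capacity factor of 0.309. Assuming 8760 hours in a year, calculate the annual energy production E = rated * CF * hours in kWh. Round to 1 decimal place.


Annual energy = rated_kW * capacity_factor * hours_per_year
Given: P_rated = 4542 kW, CF = 0.309, hours = 8760
E = 4542 * 0.309 * 8760
E = 12294467.3 kWh

12294467.3


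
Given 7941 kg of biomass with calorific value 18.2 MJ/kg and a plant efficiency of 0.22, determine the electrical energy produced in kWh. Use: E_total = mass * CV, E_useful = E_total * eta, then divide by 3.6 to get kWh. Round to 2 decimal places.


Total energy = mass * CV = 7941 * 18.2 = 144526.2 MJ
Useful energy = total * eta = 144526.2 * 0.22 = 31795.76 MJ
Convert to kWh: 31795.76 / 3.6
Useful energy = 8832.16 kWh

8832.16


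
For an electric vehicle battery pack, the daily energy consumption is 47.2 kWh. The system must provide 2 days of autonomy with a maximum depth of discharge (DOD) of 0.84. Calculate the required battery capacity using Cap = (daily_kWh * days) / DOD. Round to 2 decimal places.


Total energy needed = daily * days = 47.2 * 2 = 94.4 kWh
Account for depth of discharge:
  Cap = total_energy / DOD = 94.4 / 0.84
  Cap = 112.38 kWh

112.38


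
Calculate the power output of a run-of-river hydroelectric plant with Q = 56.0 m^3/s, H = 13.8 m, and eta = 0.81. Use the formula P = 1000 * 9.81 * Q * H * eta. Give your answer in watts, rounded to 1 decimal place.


Apply the hydropower formula P = rho * g * Q * H * eta
rho * g = 1000 * 9.81 = 9810.0
P = 9810.0 * 56.0 * 13.8 * 0.81
P = 6140746.1 W

6140746.1


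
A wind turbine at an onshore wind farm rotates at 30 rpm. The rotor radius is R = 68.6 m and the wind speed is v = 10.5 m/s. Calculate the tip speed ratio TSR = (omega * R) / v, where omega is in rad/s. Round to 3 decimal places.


Convert rotational speed to rad/s:
  omega = 30 * 2 * pi / 60 = 3.1416 rad/s
Compute tip speed:
  v_tip = omega * R = 3.1416 * 68.6 = 215.513 m/s
Tip speed ratio:
  TSR = v_tip / v_wind = 215.513 / 10.5 = 20.525

20.525


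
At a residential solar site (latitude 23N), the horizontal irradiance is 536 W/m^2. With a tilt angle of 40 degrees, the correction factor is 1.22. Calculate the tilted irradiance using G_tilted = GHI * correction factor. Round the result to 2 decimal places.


Identify the given values:
  GHI = 536 W/m^2, tilt correction factor = 1.22
Apply the formula G_tilted = GHI * factor:
  G_tilted = 536 * 1.22
  G_tilted = 653.92 W/m^2

653.92


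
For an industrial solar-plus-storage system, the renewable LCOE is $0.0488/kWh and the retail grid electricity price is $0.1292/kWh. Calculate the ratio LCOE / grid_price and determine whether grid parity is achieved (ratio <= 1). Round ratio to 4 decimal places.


Compare LCOE to grid price:
  LCOE = $0.0488/kWh, Grid price = $0.1292/kWh
  Ratio = LCOE / grid_price = 0.0488 / 0.1292 = 0.3777
  Grid parity achieved (ratio <= 1)? yes

0.3777


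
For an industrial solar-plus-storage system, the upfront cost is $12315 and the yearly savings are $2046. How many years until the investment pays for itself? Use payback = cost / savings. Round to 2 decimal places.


Simple payback period = initial cost / annual savings
Payback = 12315 / 2046
Payback = 6.02 years

6.02


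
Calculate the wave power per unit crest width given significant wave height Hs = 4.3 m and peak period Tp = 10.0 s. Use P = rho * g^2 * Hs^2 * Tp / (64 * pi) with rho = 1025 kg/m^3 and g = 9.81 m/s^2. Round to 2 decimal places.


Apply wave power formula:
  g^2 = 9.81^2 = 96.2361
  Hs^2 = 4.3^2 = 18.49
  Numerator = rho * g^2 * Hs^2 * Tp = 1025 * 96.2361 * 18.49 * 10.0 = 18238906.26
  Denominator = 64 * pi = 201.0619
  P = 18238906.26 / 201.0619 = 90712.88 W/m

90712.88


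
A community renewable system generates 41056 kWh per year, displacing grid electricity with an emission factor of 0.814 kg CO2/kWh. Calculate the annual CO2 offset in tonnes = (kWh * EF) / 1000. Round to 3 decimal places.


CO2 offset in kg = generation * emission_factor
CO2 offset = 41056 * 0.814 = 33419.58 kg
Convert to tonnes:
  CO2 offset = 33419.58 / 1000 = 33.420 tonnes

33.420


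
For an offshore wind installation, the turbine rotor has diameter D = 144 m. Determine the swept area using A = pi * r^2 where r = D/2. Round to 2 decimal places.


Compute the rotor radius:
  r = D / 2 = 144 / 2 = 72.0 m
Calculate swept area:
  A = pi * r^2 = pi * 72.0^2
  A = 16286.02 m^2

16286.02


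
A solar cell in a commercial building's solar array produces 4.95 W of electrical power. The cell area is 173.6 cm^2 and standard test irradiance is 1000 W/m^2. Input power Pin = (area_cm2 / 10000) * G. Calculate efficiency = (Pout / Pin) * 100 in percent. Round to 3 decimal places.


First compute the input power:
  Pin = area_cm2 / 10000 * G = 173.6 / 10000 * 1000 = 17.36 W
Then compute efficiency:
  Efficiency = (Pout / Pin) * 100 = (4.95 / 17.36) * 100
  Efficiency = 28.514%

28.514


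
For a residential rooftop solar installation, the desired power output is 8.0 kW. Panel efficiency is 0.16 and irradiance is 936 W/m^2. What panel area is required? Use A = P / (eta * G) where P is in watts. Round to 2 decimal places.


Convert target power to watts: P = 8.0 * 1000 = 8000.0 W
Compute denominator: eta * G = 0.16 * 936 = 149.76
Required area A = P / (eta * G) = 8000.0 / 149.76
A = 53.42 m^2

53.42


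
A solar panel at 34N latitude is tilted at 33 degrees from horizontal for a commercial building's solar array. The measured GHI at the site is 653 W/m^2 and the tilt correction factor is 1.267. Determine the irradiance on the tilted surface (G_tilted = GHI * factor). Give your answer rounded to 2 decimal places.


Identify the given values:
  GHI = 653 W/m^2, tilt correction factor = 1.267
Apply the formula G_tilted = GHI * factor:
  G_tilted = 653 * 1.267
  G_tilted = 827.35 W/m^2

827.35


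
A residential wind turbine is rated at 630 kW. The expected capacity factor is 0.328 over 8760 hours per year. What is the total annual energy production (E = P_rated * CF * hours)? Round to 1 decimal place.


Annual energy = rated_kW * capacity_factor * hours_per_year
Given: P_rated = 630 kW, CF = 0.328, hours = 8760
E = 630 * 0.328 * 8760
E = 1810166.4 kWh

1810166.4


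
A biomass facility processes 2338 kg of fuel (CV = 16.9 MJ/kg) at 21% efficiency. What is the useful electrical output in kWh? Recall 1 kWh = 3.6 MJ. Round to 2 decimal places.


Total energy = mass * CV = 2338 * 16.9 = 39512.2 MJ
Useful energy = total * eta = 39512.2 * 0.21 = 8297.56 MJ
Convert to kWh: 8297.56 / 3.6
Useful energy = 2304.88 kWh

2304.88


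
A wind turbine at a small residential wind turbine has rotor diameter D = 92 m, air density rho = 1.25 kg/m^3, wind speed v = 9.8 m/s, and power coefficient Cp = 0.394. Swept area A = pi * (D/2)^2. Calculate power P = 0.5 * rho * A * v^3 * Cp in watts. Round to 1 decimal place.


Step 1 -- Compute swept area:
  A = pi * (D/2)^2 = pi * (92/2)^2 = 6647.61 m^2
Step 2 -- Apply wind power equation:
  P = 0.5 * rho * A * v^3 * Cp
  v^3 = 9.8^3 = 941.192
  P = 0.5 * 1.25 * 6647.61 * 941.192 * 0.394
  P = 1540706.8 W

1540706.8


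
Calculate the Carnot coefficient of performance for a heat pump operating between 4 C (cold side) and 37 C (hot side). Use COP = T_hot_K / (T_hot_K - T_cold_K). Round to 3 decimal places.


Convert to Kelvin:
  T_hot = 37 + 273.15 = 310.15 K
  T_cold = 4 + 273.15 = 277.15 K
Apply Carnot COP formula:
  COP = T_hot_K / (T_hot_K - T_cold_K) = 310.15 / 33.0
  COP = 9.398

9.398


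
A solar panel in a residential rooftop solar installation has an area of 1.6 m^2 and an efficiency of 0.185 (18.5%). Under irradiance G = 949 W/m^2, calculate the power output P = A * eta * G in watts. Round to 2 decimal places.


Use the solar power formula P = A * eta * G.
Given: A = 1.6 m^2, eta = 0.185, G = 949 W/m^2
P = 1.6 * 0.185 * 949
P = 280.90 W

280.90


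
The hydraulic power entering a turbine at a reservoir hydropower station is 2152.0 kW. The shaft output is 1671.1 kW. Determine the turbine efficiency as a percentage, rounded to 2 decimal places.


Turbine efficiency = (output power / input power) * 100
eta = (1671.1 / 2152.0) * 100
eta = 77.65%

77.65


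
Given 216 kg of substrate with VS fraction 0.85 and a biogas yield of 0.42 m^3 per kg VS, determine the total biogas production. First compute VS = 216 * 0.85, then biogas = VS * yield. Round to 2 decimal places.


Compute volatile solids:
  VS = mass * VS_fraction = 216 * 0.85 = 183.6 kg
Calculate biogas volume:
  Biogas = VS * specific_yield = 183.6 * 0.42
  Biogas = 77.11 m^3

77.11


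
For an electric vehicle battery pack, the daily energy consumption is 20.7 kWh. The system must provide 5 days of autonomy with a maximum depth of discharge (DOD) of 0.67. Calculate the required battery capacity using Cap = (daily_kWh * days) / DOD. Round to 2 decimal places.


Total energy needed = daily * days = 20.7 * 5 = 103.5 kWh
Account for depth of discharge:
  Cap = total_energy / DOD = 103.5 / 0.67
  Cap = 154.48 kWh

154.48


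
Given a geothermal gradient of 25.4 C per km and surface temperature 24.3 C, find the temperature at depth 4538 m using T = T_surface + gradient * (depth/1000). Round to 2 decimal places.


Convert depth to km: 4538 / 1000 = 4.538 km
Temperature increase = gradient * depth_km = 25.4 * 4.538 = 115.27 C
Temperature at depth = T_surface + delta_T = 24.3 + 115.27
T = 139.57 C

139.57


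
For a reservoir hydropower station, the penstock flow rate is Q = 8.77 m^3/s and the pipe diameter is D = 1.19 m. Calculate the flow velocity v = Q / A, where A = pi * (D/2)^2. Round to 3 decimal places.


Compute pipe cross-sectional area:
  A = pi * (D/2)^2 = pi * (1.19/2)^2 = 1.1122 m^2
Calculate velocity:
  v = Q / A = 8.77 / 1.1122
  v = 7.885 m/s

7.885


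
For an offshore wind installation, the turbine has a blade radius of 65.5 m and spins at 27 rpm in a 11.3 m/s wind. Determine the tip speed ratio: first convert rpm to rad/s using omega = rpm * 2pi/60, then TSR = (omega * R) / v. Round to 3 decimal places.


Convert rotational speed to rad/s:
  omega = 27 * 2 * pi / 60 = 2.8274 rad/s
Compute tip speed:
  v_tip = omega * R = 2.8274 * 65.5 = 185.197 m/s
Tip speed ratio:
  TSR = v_tip / v_wind = 185.197 / 11.3 = 16.389

16.389


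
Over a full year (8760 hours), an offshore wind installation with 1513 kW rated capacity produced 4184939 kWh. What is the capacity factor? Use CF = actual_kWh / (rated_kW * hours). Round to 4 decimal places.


Capacity factor = actual output / maximum possible output
Maximum possible = rated * hours = 1513 * 8760 = 13253880 kWh
CF = 4184939 / 13253880
CF = 0.3158

0.3158


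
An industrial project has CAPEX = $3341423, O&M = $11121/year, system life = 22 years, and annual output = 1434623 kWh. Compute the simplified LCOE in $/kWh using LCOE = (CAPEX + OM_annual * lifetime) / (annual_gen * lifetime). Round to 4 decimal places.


Total cost = CAPEX + OM * lifetime = 3341423 + 11121 * 22 = 3341423 + 244662 = 3586085
Total generation = annual * lifetime = 1434623 * 22 = 31561706 kWh
LCOE = 3586085 / 31561706
LCOE = 0.1136 $/kWh

0.1136


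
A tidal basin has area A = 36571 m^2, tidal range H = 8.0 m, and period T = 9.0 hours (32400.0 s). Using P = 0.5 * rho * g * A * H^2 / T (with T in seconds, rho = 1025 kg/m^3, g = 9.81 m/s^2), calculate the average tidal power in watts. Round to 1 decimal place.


Convert period to seconds: T = 9.0 * 3600 = 32400.0 s
H^2 = 8.0^2 = 64.0
P = 0.5 * rho * g * A * H^2 / T
P = 0.5 * 1025 * 9.81 * 36571 * 64.0 / 32400.0
P = 363190.7 W

363190.7


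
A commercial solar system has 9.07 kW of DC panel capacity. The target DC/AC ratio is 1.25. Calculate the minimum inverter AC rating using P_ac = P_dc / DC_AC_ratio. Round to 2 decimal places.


The inverter AC capacity is determined by the DC/AC ratio.
Given: P_dc = 9.07 kW, DC/AC ratio = 1.25
P_ac = P_dc / ratio = 9.07 / 1.25
P_ac = 7.26 kW

7.26


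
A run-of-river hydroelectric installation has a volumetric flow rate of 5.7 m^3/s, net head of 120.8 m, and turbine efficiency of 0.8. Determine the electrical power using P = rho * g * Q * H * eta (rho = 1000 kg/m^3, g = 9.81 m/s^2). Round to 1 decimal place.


Apply the hydropower formula P = rho * g * Q * H * eta
rho * g = 1000 * 9.81 = 9810.0
P = 9810.0 * 5.7 * 120.8 * 0.8
P = 5403818.9 W

5403818.9


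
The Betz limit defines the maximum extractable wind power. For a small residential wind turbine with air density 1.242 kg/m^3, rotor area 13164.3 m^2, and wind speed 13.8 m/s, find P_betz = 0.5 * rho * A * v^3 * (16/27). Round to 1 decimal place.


The Betz coefficient Cp_max = 16/27 = 0.5926
v^3 = 13.8^3 = 2628.072
P_betz = 0.5 * rho * A * v^3 * Cp_max
P_betz = 0.5 * 1.242 * 13164.3 * 2628.072 * 0.5926
P_betz = 12731596.0 W

12731596.0


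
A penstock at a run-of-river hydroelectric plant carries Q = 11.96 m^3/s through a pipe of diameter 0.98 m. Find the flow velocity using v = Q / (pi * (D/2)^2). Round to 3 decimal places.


Compute pipe cross-sectional area:
  A = pi * (D/2)^2 = pi * (0.98/2)^2 = 0.7543 m^2
Calculate velocity:
  v = Q / A = 11.96 / 0.7543
  v = 15.856 m/s

15.856


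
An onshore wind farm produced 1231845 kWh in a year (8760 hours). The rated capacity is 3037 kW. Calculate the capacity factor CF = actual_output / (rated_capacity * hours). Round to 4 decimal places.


Capacity factor = actual output / maximum possible output
Maximum possible = rated * hours = 3037 * 8760 = 26604120 kWh
CF = 1231845 / 26604120
CF = 0.0463

0.0463


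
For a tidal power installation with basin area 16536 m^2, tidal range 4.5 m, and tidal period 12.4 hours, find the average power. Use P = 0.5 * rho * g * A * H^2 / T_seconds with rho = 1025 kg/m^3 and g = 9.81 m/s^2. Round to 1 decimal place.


Convert period to seconds: T = 12.4 * 3600 = 44640.0 s
H^2 = 4.5^2 = 20.25
P = 0.5 * rho * g * A * H^2 / T
P = 0.5 * 1025 * 9.81 * 16536 * 20.25 / 44640.0
P = 37713.3 W

37713.3


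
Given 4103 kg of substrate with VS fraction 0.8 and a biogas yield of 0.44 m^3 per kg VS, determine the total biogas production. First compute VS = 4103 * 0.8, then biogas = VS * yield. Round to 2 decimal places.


Compute volatile solids:
  VS = mass * VS_fraction = 4103 * 0.8 = 3282.4 kg
Calculate biogas volume:
  Biogas = VS * specific_yield = 3282.4 * 0.44
  Biogas = 1444.26 m^3

1444.26


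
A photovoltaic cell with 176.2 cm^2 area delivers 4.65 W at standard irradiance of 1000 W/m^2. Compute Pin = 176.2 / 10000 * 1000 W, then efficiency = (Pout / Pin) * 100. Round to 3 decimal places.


First compute the input power:
  Pin = area_cm2 / 10000 * G = 176.2 / 10000 * 1000 = 17.62 W
Then compute efficiency:
  Efficiency = (Pout / Pin) * 100 = (4.65 / 17.62) * 100
  Efficiency = 26.390%

26.390


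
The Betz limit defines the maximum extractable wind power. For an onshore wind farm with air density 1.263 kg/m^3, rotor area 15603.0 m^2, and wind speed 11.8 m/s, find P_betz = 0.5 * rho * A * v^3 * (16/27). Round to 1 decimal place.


The Betz coefficient Cp_max = 16/27 = 0.5926
v^3 = 11.8^3 = 1643.032
P_betz = 0.5 * rho * A * v^3 * Cp_max
P_betz = 0.5 * 1.263 * 15603.0 * 1643.032 * 0.5926
P_betz = 9593646.3 W

9593646.3


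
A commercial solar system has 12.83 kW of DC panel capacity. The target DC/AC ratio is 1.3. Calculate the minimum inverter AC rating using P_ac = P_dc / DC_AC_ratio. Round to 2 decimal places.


The inverter AC capacity is determined by the DC/AC ratio.
Given: P_dc = 12.83 kW, DC/AC ratio = 1.3
P_ac = P_dc / ratio = 12.83 / 1.3
P_ac = 9.87 kW

9.87


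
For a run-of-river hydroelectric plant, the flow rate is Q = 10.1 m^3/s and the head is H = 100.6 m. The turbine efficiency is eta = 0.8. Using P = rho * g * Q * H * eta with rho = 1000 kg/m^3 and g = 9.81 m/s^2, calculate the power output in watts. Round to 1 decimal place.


Apply the hydropower formula P = rho * g * Q * H * eta
rho * g = 1000 * 9.81 = 9810.0
P = 9810.0 * 10.1 * 100.6 * 0.8
P = 7974038.9 W

7974038.9


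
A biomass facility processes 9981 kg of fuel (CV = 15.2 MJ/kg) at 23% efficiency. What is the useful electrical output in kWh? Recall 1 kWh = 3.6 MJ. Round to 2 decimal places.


Total energy = mass * CV = 9981 * 15.2 = 151711.2 MJ
Useful energy = total * eta = 151711.2 * 0.23 = 34893.58 MJ
Convert to kWh: 34893.58 / 3.6
Useful energy = 9692.66 kWh

9692.66


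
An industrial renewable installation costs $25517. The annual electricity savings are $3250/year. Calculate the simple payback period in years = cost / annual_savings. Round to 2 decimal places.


Simple payback period = initial cost / annual savings
Payback = 25517 / 3250
Payback = 7.85 years

7.85


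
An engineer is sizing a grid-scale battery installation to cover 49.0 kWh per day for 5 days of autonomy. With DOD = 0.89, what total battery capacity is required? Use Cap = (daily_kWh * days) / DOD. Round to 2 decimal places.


Total energy needed = daily * days = 49.0 * 5 = 245.0 kWh
Account for depth of discharge:
  Cap = total_energy / DOD = 245.0 / 0.89
  Cap = 275.28 kWh

275.28


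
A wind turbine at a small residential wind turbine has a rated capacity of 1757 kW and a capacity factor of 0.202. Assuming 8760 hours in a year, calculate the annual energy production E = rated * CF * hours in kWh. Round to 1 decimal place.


Annual energy = rated_kW * capacity_factor * hours_per_year
Given: P_rated = 1757 kW, CF = 0.202, hours = 8760
E = 1757 * 0.202 * 8760
E = 3109046.6 kWh

3109046.6


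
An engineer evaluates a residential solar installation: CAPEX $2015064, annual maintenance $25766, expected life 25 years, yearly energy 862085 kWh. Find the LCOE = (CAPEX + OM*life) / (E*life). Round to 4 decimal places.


Total cost = CAPEX + OM * lifetime = 2015064 + 25766 * 25 = 2015064 + 644150 = 2659214
Total generation = annual * lifetime = 862085 * 25 = 21552125 kWh
LCOE = 2659214 / 21552125
LCOE = 0.1234 $/kWh

0.1234


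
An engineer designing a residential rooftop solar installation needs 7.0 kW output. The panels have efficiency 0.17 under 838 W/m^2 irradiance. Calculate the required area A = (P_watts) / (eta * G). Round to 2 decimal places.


Convert target power to watts: P = 7.0 * 1000 = 7000.0 W
Compute denominator: eta * G = 0.17 * 838 = 142.46
Required area A = P / (eta * G) = 7000.0 / 142.46
A = 49.14 m^2

49.14


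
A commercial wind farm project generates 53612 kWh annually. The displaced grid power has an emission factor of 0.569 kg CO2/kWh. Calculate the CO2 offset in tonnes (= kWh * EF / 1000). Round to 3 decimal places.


CO2 offset in kg = generation * emission_factor
CO2 offset = 53612 * 0.569 = 30505.23 kg
Convert to tonnes:
  CO2 offset = 30505.23 / 1000 = 30.505 tonnes

30.505


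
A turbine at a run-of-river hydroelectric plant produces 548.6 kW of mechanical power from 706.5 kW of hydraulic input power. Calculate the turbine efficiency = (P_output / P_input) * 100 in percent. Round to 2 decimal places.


Turbine efficiency = (output power / input power) * 100
eta = (548.6 / 706.5) * 100
eta = 77.65%

77.65


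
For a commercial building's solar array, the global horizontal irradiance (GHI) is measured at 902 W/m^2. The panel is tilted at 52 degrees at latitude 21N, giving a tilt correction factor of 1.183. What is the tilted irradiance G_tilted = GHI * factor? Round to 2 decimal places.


Identify the given values:
  GHI = 902 W/m^2, tilt correction factor = 1.183
Apply the formula G_tilted = GHI * factor:
  G_tilted = 902 * 1.183
  G_tilted = 1067.07 W/m^2

1067.07


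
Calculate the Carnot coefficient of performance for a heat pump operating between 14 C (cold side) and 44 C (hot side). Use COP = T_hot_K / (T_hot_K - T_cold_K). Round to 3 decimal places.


Convert to Kelvin:
  T_hot = 44 + 273.15 = 317.15 K
  T_cold = 14 + 273.15 = 287.15 K
Apply Carnot COP formula:
  COP = T_hot_K / (T_hot_K - T_cold_K) = 317.15 / 30.0
  COP = 10.572

10.572


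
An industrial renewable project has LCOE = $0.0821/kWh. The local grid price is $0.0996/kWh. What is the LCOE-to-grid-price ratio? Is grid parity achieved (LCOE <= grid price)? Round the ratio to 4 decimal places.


Compare LCOE to grid price:
  LCOE = $0.0821/kWh, Grid price = $0.0996/kWh
  Ratio = LCOE / grid_price = 0.0821 / 0.0996 = 0.8243
  Grid parity achieved (ratio <= 1)? yes

0.8243


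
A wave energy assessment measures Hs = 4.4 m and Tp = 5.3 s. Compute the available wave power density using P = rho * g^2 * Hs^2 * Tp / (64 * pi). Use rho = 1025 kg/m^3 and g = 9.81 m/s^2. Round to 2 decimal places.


Apply wave power formula:
  g^2 = 9.81^2 = 96.2361
  Hs^2 = 4.4^2 = 19.36
  Numerator = rho * g^2 * Hs^2 * Tp = 1025 * 96.2361 * 19.36 * 5.3 = 10121458.59
  Denominator = 64 * pi = 201.0619
  P = 10121458.59 / 201.0619 = 50340.01 W/m

50340.01


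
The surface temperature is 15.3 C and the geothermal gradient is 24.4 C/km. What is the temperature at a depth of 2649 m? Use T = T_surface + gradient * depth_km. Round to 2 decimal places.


Convert depth to km: 2649 / 1000 = 2.649 km
Temperature increase = gradient * depth_km = 24.4 * 2.649 = 64.64 C
Temperature at depth = T_surface + delta_T = 15.3 + 64.64
T = 79.94 C

79.94


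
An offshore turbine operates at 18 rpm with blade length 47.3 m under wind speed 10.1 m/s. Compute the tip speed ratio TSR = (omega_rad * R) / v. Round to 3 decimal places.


Convert rotational speed to rad/s:
  omega = 18 * 2 * pi / 60 = 1.885 rad/s
Compute tip speed:
  v_tip = omega * R = 1.885 * 47.3 = 89.158 m/s
Tip speed ratio:
  TSR = v_tip / v_wind = 89.158 / 10.1 = 8.828

8.828


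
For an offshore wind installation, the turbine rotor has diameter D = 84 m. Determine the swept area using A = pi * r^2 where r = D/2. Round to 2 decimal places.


Compute the rotor radius:
  r = D / 2 = 84 / 2 = 42.0 m
Calculate swept area:
  A = pi * r^2 = pi * 42.0^2
  A = 5541.77 m^2

5541.77


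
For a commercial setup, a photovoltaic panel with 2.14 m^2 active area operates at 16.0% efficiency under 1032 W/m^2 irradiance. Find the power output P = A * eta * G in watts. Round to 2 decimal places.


Use the solar power formula P = A * eta * G.
Given: A = 2.14 m^2, eta = 0.16, G = 1032 W/m^2
P = 2.14 * 0.16 * 1032
P = 353.36 W

353.36


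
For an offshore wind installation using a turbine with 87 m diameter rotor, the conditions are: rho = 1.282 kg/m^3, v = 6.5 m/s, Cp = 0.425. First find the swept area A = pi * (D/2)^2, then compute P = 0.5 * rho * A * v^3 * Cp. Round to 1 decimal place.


Step 1 -- Compute swept area:
  A = pi * (D/2)^2 = pi * (87/2)^2 = 5944.68 m^2
Step 2 -- Apply wind power equation:
  P = 0.5 * rho * A * v^3 * Cp
  v^3 = 6.5^3 = 274.625
  P = 0.5 * 1.282 * 5944.68 * 274.625 * 0.425
  P = 444749.4 W

444749.4


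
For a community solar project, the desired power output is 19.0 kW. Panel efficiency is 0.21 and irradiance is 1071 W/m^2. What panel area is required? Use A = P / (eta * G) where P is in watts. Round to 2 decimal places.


Convert target power to watts: P = 19.0 * 1000 = 19000.0 W
Compute denominator: eta * G = 0.21 * 1071 = 224.91
Required area A = P / (eta * G) = 19000.0 / 224.91
A = 84.48 m^2

84.48


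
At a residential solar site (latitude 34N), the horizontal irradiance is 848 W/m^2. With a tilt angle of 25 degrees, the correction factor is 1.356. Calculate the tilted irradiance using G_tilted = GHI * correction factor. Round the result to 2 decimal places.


Identify the given values:
  GHI = 848 W/m^2, tilt correction factor = 1.356
Apply the formula G_tilted = GHI * factor:
  G_tilted = 848 * 1.356
  G_tilted = 1149.89 W/m^2

1149.89


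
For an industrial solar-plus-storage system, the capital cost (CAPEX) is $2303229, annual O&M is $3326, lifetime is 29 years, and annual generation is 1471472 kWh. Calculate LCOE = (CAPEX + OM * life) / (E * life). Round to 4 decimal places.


Total cost = CAPEX + OM * lifetime = 2303229 + 3326 * 29 = 2303229 + 96454 = 2399683
Total generation = annual * lifetime = 1471472 * 29 = 42672688 kWh
LCOE = 2399683 / 42672688
LCOE = 0.0562 $/kWh

0.0562


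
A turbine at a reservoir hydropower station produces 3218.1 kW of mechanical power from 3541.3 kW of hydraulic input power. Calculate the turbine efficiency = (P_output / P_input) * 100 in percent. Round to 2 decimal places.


Turbine efficiency = (output power / input power) * 100
eta = (3218.1 / 3541.3) * 100
eta = 90.87%

90.87


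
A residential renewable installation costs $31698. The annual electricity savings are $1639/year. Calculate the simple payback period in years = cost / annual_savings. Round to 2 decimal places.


Simple payback period = initial cost / annual savings
Payback = 31698 / 1639
Payback = 19.34 years

19.34


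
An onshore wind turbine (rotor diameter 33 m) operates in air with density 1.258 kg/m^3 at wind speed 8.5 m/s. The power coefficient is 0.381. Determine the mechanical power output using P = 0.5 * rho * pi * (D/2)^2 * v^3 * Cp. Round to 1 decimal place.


Step 1 -- Compute swept area:
  A = pi * (D/2)^2 = pi * (33/2)^2 = 855.3 m^2
Step 2 -- Apply wind power equation:
  P = 0.5 * rho * A * v^3 * Cp
  v^3 = 8.5^3 = 614.125
  P = 0.5 * 1.258 * 855.3 * 614.125 * 0.381
  P = 125878.1 W

125878.1


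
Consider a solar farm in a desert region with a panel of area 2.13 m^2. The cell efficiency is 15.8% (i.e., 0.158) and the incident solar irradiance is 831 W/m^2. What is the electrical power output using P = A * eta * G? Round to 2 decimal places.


Use the solar power formula P = A * eta * G.
Given: A = 2.13 m^2, eta = 0.158, G = 831 W/m^2
P = 2.13 * 0.158 * 831
P = 279.66 W

279.66


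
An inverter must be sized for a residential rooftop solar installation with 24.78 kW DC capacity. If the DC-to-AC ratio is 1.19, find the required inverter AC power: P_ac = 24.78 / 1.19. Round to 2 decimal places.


The inverter AC capacity is determined by the DC/AC ratio.
Given: P_dc = 24.78 kW, DC/AC ratio = 1.19
P_ac = P_dc / ratio = 24.78 / 1.19
P_ac = 20.82 kW

20.82


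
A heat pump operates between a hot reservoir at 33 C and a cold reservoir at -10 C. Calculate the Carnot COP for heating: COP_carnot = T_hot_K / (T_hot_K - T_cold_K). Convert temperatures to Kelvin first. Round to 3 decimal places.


Convert to Kelvin:
  T_hot = 33 + 273.15 = 306.15 K
  T_cold = -10 + 273.15 = 263.15 K
Apply Carnot COP formula:
  COP = T_hot_K / (T_hot_K - T_cold_K) = 306.15 / 43.0
  COP = 7.120

7.120


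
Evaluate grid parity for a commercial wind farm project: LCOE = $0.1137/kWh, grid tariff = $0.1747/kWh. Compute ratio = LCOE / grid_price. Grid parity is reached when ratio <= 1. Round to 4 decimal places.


Compare LCOE to grid price:
  LCOE = $0.1137/kWh, Grid price = $0.1747/kWh
  Ratio = LCOE / grid_price = 0.1137 / 0.1747 = 0.6508
  Grid parity achieved (ratio <= 1)? yes

0.6508


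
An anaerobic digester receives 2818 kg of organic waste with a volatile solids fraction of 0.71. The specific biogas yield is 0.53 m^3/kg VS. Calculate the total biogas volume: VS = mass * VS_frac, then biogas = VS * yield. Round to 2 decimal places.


Compute volatile solids:
  VS = mass * VS_fraction = 2818 * 0.71 = 2000.78 kg
Calculate biogas volume:
  Biogas = VS * specific_yield = 2000.78 * 0.53
  Biogas = 1060.41 m^3

1060.41


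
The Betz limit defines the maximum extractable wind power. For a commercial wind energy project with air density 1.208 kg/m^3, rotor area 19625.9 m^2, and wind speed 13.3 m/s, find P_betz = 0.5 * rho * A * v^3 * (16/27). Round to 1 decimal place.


The Betz coefficient Cp_max = 16/27 = 0.5926
v^3 = 13.3^3 = 2352.637
P_betz = 0.5 * rho * A * v^3 * Cp_max
P_betz = 0.5 * 1.208 * 19625.9 * 2352.637 * 0.5926
P_betz = 16526377.2 W

16526377.2


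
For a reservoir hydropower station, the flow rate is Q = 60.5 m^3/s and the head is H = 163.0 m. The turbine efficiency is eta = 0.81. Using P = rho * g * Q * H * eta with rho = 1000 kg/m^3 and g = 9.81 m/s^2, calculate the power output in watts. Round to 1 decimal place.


Apply the hydropower formula P = rho * g * Q * H * eta
rho * g = 1000 * 9.81 = 9810.0
P = 9810.0 * 60.5 * 163.0 * 0.81
P = 78360465.2 W

78360465.2


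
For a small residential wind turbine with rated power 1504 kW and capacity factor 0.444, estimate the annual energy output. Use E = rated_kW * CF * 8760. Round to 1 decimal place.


Annual energy = rated_kW * capacity_factor * hours_per_year
Given: P_rated = 1504 kW, CF = 0.444, hours = 8760
E = 1504 * 0.444 * 8760
E = 5849717.8 kWh

5849717.8


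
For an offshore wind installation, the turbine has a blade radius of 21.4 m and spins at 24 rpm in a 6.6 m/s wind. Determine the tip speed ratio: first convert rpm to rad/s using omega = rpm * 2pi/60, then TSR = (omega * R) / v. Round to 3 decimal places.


Convert rotational speed to rad/s:
  omega = 24 * 2 * pi / 60 = 2.5133 rad/s
Compute tip speed:
  v_tip = omega * R = 2.5133 * 21.4 = 53.784 m/s
Tip speed ratio:
  TSR = v_tip / v_wind = 53.784 / 6.6 = 8.149

8.149


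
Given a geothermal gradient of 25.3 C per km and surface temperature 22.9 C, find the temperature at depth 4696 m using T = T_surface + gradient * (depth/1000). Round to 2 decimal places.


Convert depth to km: 4696 / 1000 = 4.696 km
Temperature increase = gradient * depth_km = 25.3 * 4.696 = 118.81 C
Temperature at depth = T_surface + delta_T = 22.9 + 118.81
T = 141.71 C

141.71


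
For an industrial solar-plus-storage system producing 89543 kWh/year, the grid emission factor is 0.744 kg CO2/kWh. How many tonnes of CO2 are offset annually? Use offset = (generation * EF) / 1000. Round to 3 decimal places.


CO2 offset in kg = generation * emission_factor
CO2 offset = 89543 * 0.744 = 66619.99 kg
Convert to tonnes:
  CO2 offset = 66619.99 / 1000 = 66.620 tonnes

66.620


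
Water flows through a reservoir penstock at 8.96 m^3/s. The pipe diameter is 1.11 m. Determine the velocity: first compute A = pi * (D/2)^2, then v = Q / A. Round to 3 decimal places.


Compute pipe cross-sectional area:
  A = pi * (D/2)^2 = pi * (1.11/2)^2 = 0.9677 m^2
Calculate velocity:
  v = Q / A = 8.96 / 0.9677
  v = 9.259 m/s

9.259


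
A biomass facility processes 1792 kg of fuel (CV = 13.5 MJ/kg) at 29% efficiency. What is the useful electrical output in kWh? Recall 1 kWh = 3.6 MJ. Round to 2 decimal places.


Total energy = mass * CV = 1792 * 13.5 = 24192.0 MJ
Useful energy = total * eta = 24192.0 * 0.29 = 7015.68 MJ
Convert to kWh: 7015.68 / 3.6
Useful energy = 1948.80 kWh

1948.80


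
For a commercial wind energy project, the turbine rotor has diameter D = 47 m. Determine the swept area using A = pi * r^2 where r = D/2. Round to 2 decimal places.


Compute the rotor radius:
  r = D / 2 = 47 / 2 = 23.5 m
Calculate swept area:
  A = pi * r^2 = pi * 23.5^2
  A = 1734.94 m^2

1734.94
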